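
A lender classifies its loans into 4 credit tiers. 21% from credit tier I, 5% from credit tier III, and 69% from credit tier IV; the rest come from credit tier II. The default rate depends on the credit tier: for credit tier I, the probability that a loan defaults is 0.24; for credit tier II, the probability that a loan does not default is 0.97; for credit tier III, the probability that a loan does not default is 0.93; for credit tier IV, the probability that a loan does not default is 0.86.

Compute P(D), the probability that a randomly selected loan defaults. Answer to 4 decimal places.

P(D) ≈ 0.1520

P(II) = 1 − (0.21 + 0.05 + 0.69) = 0.05.
P(D|II) = 1 − 0.97 = 0.03.
P(D|III) = 1 − 0.93 = 0.07.
P(D|IV) = 1 − 0.86 = 0.14.
P(D) = P(D|I)·P(I) + P(D|II)·P(II) + P(D|III)·P(III) + P(D|IV)·P(IV)
      = 0.24·0.21 + 0.03·0.05 + 0.07·0.05 + 0.14·0.69
      = 0.0504 + 0.0015 + 0.0035 + 0.0966 = 0.152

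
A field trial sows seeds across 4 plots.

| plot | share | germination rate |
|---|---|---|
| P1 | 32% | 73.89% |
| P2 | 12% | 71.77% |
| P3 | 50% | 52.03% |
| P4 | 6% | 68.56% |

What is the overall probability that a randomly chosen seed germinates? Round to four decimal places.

P(G) = P(G|P1)·P(P1) + P(G|P2)·P(P2) + P(G|P3)·P(P3) + P(G|P4)·P(P4)
      = 0.7389·0.32 + 0.7177·0.12 + 0.5203·0.5 + 0.6856·0.06
      = 0.236448 + 0.086124 + 0.26015 + 0.041136 = 0.623858

0.6239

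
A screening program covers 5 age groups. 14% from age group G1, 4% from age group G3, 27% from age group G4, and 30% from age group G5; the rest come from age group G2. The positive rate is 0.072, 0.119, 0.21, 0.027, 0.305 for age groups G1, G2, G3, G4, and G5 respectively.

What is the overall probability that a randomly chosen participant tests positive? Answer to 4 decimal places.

0.1470

P(G2) = 1 − (0.14 + 0.04 + 0.27 + 0.3) = 0.25.
Using total probability over the partition,
P(T) = P(T|G1)·P(G1) + P(T|G2)·P(G2) + P(T|G3)·P(G3) + P(T|G4)·P(G4) + P(T|G5)·P(G5)
      = 0.072·0.14 + 0.119·0.25 + 0.21·0.04 + 0.027·0.27 + 0.305·0.3
      = 0.01008 + 0.02975 + 0.0084 + 0.00729 + 0.0915 = 0.14702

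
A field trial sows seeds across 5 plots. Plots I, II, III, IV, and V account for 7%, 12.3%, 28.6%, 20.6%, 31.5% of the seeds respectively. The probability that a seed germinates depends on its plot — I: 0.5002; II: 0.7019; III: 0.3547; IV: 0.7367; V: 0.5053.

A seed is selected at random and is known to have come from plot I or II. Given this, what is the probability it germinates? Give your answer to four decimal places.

Let S = {I, II}.
P(S) = 0.07 + 0.123 = 0.193.
P(G ∩ S) = 0.5002·0.07 + 0.7019·0.123 = 0.035014 + 0.0863337 = 0.1213477.
P(G | S) = 0.1213477 / 0.193 = 0.628745…

0.6287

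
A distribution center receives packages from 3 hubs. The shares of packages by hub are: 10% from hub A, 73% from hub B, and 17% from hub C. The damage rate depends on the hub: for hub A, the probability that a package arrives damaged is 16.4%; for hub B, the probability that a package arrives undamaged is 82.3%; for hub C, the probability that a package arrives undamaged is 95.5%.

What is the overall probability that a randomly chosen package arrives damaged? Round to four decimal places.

P(D) ≈ 0.1533

P(D|B) = 1 − 0.823 = 0.177.
P(D|C) = 1 − 0.955 = 0.045.
Summing over the partition,
P(D) = P(D|A)·P(A) + P(D|B)·P(B) + P(D|C)·P(C)
      = 0.164·0.1 + 0.177·0.73 + 0.045·0.17
      = 0.0164 + 0.12921 + 0.00765 = 0.15326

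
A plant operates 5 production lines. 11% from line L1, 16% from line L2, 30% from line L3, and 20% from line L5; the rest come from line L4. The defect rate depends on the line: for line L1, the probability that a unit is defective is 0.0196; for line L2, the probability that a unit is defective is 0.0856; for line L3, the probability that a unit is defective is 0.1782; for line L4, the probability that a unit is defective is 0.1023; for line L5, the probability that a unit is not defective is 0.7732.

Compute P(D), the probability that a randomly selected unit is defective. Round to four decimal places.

P(L4) = 1 − (0.11 + 0.16 + 0.3 + 0.2) = 0.23.
P(D|L5) = 1 − 0.7732 = 0.2268.
Using total probability over the partition,
P(D) = P(D|L1)·P(L1) + P(D|L2)·P(L2) + P(D|L3)·P(L3) + P(D|L4)·P(L4) + P(D|L5)·P(L5)
      = 0.0196·0.11 + 0.0856·0.16 + 0.1782·0.3 + 0.1023·0.23 + 0.2268·0.2
      = 0.002156 + 0.013696 + 0.05346 + 0.023529 + 0.04536 = 0.138201

P(D) ≈ 0.1382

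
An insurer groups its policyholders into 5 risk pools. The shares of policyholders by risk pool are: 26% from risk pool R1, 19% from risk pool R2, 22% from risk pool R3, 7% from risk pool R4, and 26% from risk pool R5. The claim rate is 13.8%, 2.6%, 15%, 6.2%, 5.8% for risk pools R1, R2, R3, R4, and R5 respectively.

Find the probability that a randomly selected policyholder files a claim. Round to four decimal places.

Using total probability over the partition,
P(C) = P(C|R1)·P(R1) + P(C|R2)·P(R2) + P(C|R3)·P(R3) + P(C|R4)·P(R4) + P(C|R5)·P(R5)
      = 0.138·0.26 + 0.026·0.19 + 0.15·0.22 + 0.062·0.07 + 0.058·0.26
      = 0.03588 + 0.00494 + 0.033 + 0.00434 + 0.01508 = 0.09324

P(C) ≈ 0.0932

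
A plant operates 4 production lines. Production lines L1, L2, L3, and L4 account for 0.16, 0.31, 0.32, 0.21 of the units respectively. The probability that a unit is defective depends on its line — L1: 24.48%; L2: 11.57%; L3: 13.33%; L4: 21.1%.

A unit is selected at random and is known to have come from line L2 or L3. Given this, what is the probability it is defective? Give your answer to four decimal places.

Let S = {L2, L3}.
P(S) = 0.31 + 0.32 = 0.63.
P(D ∩ S) = 0.1157·0.31 + 0.1333·0.32 = 0.035867 + 0.042656 = 0.078523.
P(D | S) = 0.078523 / 0.63 = 0.124640…

0.1246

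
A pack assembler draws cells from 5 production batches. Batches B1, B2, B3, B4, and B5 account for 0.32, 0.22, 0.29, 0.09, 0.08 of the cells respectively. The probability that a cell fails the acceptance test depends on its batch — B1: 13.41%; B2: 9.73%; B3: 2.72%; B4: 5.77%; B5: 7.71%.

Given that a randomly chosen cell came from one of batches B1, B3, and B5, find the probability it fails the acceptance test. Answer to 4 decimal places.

Let S = {B1, B3, B5}.
P(S) = 0.32 + 0.29 + 0.08 = 0.69.
P(F ∩ S) = 0.1341·0.32 + 0.0272·0.29 + 0.0771·0.08 = 0.042912 + 0.007888 + 0.006168 = 0.056968.
P(F | S) = 0.056968 / 0.69 = 0.082562…

P(F|S) ≈ 0.0826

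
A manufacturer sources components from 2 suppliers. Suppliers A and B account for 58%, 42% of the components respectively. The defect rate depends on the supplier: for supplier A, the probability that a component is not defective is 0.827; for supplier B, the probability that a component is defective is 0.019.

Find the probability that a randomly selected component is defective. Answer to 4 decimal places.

P(D|A) = 1 − 0.827 = 0.173.
P(D) = P(D|A)·P(A) + P(D|B)·P(B)
      = 0.173·0.58 + 0.019·0.42
      = 0.10034 + 0.00798 = 0.10832

0.1083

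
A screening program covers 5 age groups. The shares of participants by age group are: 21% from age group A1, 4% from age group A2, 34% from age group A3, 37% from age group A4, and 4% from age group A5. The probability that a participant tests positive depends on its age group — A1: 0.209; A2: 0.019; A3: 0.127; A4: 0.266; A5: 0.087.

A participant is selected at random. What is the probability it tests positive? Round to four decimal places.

Summing over the partition,
P(T) = P(T|A1)·P(A1) + P(T|A2)·P(A2) + P(T|A3)·P(A3) + P(T|A4)·P(A4) + P(T|A5)·P(A5)
      = 0.209·0.21 + 0.019·0.04 + 0.127·0.34 + 0.266·0.37 + 0.087·0.04
      = 0.04389 + 0.00076 + 0.04318 + 0.09842 + 0.00348 = 0.18973

0.1897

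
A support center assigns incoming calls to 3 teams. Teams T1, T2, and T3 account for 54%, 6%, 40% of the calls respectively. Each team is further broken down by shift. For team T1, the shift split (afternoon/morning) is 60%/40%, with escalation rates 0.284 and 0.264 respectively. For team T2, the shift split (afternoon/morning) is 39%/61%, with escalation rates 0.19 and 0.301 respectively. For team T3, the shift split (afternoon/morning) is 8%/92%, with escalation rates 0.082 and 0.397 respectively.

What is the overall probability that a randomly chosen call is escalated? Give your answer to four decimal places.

0.3132

P(E|T1) = 0.6·0.284 + 0.4·0.264 = 0.1704 + 0.1056 = 0.276
P(E|T2) = 0.39·0.19 + 0.61·0.301 = 0.0741 + 0.18361 = 0.25771
P(E|T3) = 0.08·0.082 + 0.92·0.397 = 0.00656 + 0.36524 = 0.3718
By total probability over the outer partition,
P(E) = 0.54·0.276 + 0.06·0.25771 + 0.4·0.3718
      = 0.14904 + 0.0154626 + 0.14872 = 0.3132226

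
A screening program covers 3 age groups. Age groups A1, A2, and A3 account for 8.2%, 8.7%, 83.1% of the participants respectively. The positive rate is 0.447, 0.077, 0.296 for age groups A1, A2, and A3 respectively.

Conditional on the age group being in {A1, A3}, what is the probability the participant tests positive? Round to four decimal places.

Let S = {A1, A3}.
P(S) = 0.082 + 0.831 = 0.913.
P(T ∩ S) = 0.447·0.082 + 0.296·0.831 = 0.036654 + 0.245976 = 0.28263.
P(T | S) = 0.28263 / 0.913 = 0.309562…

P(T|S) ≈ 0.3096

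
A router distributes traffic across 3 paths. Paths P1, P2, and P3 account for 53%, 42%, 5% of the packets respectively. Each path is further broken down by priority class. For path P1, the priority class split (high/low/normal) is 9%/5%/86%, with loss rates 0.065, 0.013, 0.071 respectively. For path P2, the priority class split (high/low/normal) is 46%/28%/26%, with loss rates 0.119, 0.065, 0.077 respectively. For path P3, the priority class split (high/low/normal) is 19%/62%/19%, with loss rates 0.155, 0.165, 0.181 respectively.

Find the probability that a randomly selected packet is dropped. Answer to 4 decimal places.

P(L|P1) = 0.09·0.065 + 0.05·0.013 + 0.86·0.071 = 0.00585 + 0.00065 + 0.06106 = 0.06756
P(L|P2) = 0.46·0.119 + 0.28·0.065 + 0.26·0.077 = 0.05474 + 0.0182 + 0.02002 = 0.09296
P(L|P3) = 0.19·0.155 + 0.62·0.165 + 0.19·0.181 = 0.02945 + 0.1023 + 0.03439 = 0.16614
Then overall,
P(L) = 0.53·0.06756 + 0.42·0.09296 + 0.05·0.16614
      = 0.0358068 + 0.0390432 + 0.008307 = 0.083157

0.0832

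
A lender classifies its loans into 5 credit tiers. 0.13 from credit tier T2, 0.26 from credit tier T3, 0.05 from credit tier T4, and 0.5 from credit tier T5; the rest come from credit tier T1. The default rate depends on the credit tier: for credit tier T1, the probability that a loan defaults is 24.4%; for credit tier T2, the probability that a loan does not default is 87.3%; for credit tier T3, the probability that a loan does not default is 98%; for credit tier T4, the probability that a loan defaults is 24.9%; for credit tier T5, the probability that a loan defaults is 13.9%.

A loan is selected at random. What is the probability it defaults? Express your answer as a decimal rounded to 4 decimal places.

0.1183

P(T1) = 1 − (0.13 + 0.26 + 0.05 + 0.5) = 0.06.
P(D|T2) = 1 − 0.873 = 0.127.
P(D|T3) = 1 − 0.98 = 0.02.
P(D) = P(D|T1)·P(T1) + P(D|T2)·P(T2) + P(D|T3)·P(T3) + P(D|T4)·P(T4) + P(D|T5)·P(T5)
      = 0.244·0.06 + 0.127·0.13 + 0.02·0.26 + 0.249·0.05 + 0.139·0.5
      = 0.01464 + 0.01651 + 0.0052 + 0.01245 + 0.0695 = 0.1183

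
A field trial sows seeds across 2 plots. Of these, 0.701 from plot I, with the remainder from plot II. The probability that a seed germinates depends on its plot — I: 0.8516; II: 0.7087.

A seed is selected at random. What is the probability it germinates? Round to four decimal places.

P(II) = 1 − (0.701) = 0.299.
By the law of total probability,
P(G) = P(G|I)·P(I) + P(G|II)·P(II)
      = 0.8516·0.701 + 0.7087·0.299
      = 0.5969716 + 0.2119013 = 0.8088729

P(G) ≈ 0.8089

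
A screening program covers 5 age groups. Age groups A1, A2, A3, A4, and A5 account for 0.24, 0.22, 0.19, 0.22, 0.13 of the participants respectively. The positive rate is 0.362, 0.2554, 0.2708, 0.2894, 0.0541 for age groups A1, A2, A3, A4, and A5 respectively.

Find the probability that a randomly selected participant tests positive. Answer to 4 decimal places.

By the law of total probability,
P(T) = P(T|A1)·P(A1) + P(T|A2)·P(A2) + P(T|A3)·P(A3) + P(T|A4)·P(A4) + P(T|A5)·P(A5)
      = 0.362·0.24 + 0.2554·0.22 + 0.2708·0.19 + 0.2894·0.22 + 0.0541·0.13
      = 0.08688 + 0.056188 + 0.051452 + 0.063668 + 0.007033 = 0.265221

P(T) ≈ 0.2652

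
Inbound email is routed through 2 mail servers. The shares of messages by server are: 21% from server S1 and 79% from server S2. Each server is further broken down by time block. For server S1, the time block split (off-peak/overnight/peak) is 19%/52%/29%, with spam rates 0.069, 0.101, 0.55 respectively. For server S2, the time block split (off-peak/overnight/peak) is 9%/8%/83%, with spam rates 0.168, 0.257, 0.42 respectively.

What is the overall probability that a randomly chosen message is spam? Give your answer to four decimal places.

P(S|S1) = 0.19·0.069 + 0.52·0.101 + 0.29·0.55 = 0.01311 + 0.05252 + 0.1595 = 0.22513
P(S|S2) = 0.09·0.168 + 0.08·0.257 + 0.83·0.42 = 0.01512 + 0.02056 + 0.3486 = 0.38428
By total probability over the outer partition,
P(S) = 0.21·0.22513 + 0.79·0.38428
      = 0.0472773 + 0.3035812 = 0.3508585

0.3509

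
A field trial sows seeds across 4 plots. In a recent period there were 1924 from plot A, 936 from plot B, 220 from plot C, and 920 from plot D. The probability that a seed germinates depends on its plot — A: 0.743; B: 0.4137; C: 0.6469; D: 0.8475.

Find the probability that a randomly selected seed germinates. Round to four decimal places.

Total: 1924 + 936 + 220 + 920 = 4000.
P(A) = 1924/4000 = 0.481. P(B) = 936/4000 = 0.234. P(C) = 220/4000 = 0.055. P(D) = 920/4000 = 0.23.
P(G) = P(G|A)·P(A) + P(G|B)·P(B) + P(G|C)·P(C) + P(G|D)·P(D)
      = 0.743·0.481 + 0.4137·0.234 + 0.6469·0.055 + 0.8475·0.23
      = 0.357383 + 0.0968058 + 0.0355795 + 0.194925 = 0.6846933

P(G) ≈ 0.6847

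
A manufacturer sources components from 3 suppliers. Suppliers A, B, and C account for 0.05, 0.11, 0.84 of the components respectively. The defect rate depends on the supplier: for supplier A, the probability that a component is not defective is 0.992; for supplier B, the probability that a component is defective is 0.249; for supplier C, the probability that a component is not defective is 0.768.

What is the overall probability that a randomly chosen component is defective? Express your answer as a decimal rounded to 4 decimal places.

P(D|A) = 1 − 0.992 = 0.008.
P(D|C) = 1 − 0.768 = 0.232.
Using total probability over the partition,
P(D) = P(D|A)·P(A) + P(D|B)·P(B) + P(D|C)·P(C)
      = 0.008·0.05 + 0.249·0.11 + 0.232·0.84
      = 0.0004 + 0.02739 + 0.19488 = 0.22267

0.2227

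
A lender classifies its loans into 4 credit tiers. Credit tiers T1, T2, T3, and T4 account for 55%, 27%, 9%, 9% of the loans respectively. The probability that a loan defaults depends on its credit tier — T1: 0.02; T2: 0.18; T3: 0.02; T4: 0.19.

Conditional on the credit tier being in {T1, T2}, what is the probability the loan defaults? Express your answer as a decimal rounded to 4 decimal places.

P(D|S) ≈ 0.0727

Let S = {T1, T2}.
P(S) = 0.55 + 0.27 = 0.82.
P(D ∩ S) = 0.02·0.55 + 0.18·0.27 = 0.011 + 0.0486 = 0.0596.
P(D | S) = 0.0596 / 0.82 = 0.072683…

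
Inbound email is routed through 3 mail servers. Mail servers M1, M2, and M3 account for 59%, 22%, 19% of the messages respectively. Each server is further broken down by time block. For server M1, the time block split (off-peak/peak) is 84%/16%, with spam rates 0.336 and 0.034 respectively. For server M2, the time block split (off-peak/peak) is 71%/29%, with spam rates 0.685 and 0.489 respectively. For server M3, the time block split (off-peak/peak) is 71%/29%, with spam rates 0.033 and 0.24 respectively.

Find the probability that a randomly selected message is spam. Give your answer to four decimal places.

P(S) ≈ 0.3256

P(S|M1) = 0.84·0.336 + 0.16·0.034 = 0.28224 + 0.00544 = 0.28768
P(S|M2) = 0.71·0.685 + 0.29·0.489 = 0.48635 + 0.14181 = 0.62816
P(S|M3) = 0.71·0.033 + 0.29·0.24 = 0.02343 + 0.0696 = 0.09303
By total probability over the outer partition,
P(S) = 0.59·0.28768 + 0.22·0.62816 + 0.19·0.09303
      = 0.1697312 + 0.1381952 + 0.0176757 = 0.3256021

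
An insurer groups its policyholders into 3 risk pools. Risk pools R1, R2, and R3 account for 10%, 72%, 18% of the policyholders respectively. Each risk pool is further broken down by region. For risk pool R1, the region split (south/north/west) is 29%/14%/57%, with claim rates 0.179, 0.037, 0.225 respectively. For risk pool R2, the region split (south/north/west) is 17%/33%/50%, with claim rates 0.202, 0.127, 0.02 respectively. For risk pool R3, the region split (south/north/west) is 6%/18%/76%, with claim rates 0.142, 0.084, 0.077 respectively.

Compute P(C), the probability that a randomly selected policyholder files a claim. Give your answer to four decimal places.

P(C|R1) = 0.29·0.179 + 0.14·0.037 + 0.57·0.225 = 0.05191 + 0.00518 + 0.12825 = 0.18534
P(C|R2) = 0.17·0.202 + 0.33·0.127 + 0.5·0.02 = 0.03434 + 0.04191 + 0.01 = 0.08625
P(C|R3) = 0.06·0.142 + 0.18·0.084 + 0.76·0.077 = 0.00852 + 0.01512 + 0.05852 = 0.08216
By total probability over the outer partition,
P(C) = 0.1·0.18534 + 0.72·0.08625 + 0.18·0.08216
      = 0.018534 + 0.0621 + 0.0147888 = 0.0954228

P(C) ≈ 0.0954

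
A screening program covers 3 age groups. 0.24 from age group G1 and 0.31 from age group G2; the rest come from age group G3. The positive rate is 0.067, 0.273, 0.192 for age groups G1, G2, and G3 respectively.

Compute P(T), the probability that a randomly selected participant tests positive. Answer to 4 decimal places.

0.1871

P(G3) = 1 − (0.24 + 0.31) = 0.45.
P(T) = P(T|G1)·P(G1) + P(T|G2)·P(G2) + P(T|G3)·P(G3)
      = 0.067·0.24 + 0.273·0.31 + 0.192·0.45
      = 0.01608 + 0.08463 + 0.0864 = 0.18711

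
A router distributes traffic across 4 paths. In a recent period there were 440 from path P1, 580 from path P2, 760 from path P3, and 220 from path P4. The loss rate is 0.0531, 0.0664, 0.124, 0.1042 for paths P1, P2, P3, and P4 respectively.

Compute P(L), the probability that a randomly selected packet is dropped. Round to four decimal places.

Total: 440 + 580 + 760 + 220 = 2000.
P(P1) = 440/2000 = 0.22. P(P2) = 580/2000 = 0.29. P(P3) = 760/2000 = 0.38. P(P4) = 220/2000 = 0.11.
P(L) = P(L|P1)·P(P1) + P(L|P2)·P(P2) + P(L|P3)·P(P3) + P(L|P4)·P(P4)
      = 0.0531·0.22 + 0.0664·0.29 + 0.124·0.38 + 0.1042·0.11
      = 0.011682 + 0.019256 + 0.04712 + 0.011462 = 0.08952

0.0895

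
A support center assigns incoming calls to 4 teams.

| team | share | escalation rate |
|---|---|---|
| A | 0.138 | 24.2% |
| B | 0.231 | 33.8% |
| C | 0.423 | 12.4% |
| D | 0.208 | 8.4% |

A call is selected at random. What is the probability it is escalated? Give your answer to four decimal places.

P(E) = P(E|A)·P(A) + P(E|B)·P(B) + P(E|C)·P(C) + P(E|D)·P(D)
      = 0.242·0.138 + 0.338·0.231 + 0.124·0.423 + 0.084·0.208
      = 0.033396 + 0.078078 + 0.052452 + 0.017472 = 0.181398

0.1814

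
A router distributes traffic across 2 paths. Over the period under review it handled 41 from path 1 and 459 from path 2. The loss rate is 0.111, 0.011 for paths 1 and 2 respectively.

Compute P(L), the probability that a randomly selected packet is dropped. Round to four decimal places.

Total: 41 + 459 = 500.
P(1) = 41/500 = 0.082. P(2) = 459/500 = 0.918.
Using total probability over the partition,
P(L) = P(L|1)·P(1) + P(L|2)·P(2)
      = 0.111·0.082 + 0.011·0.918
      = 0.009102 + 0.010098 = 0.0192

P(L) ≈ 0.0192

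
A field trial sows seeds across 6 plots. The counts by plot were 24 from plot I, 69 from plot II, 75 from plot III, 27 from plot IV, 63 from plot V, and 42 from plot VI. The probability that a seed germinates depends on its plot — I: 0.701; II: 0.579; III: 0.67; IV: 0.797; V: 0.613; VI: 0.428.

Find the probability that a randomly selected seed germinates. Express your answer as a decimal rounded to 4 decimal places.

Total: 24 + 69 + 75 + 27 + 63 + 42 = 300.
P(I) = 24/300 = 0.08. P(II) = 69/300 = 0.23. P(III) = 75/300 = 0.25. P(IV) = 27/300 = 0.09. P(V) = 63/300 = 0.21. P(VI) = 42/300 = 0.14.
P(G) = P(G|I)·P(I) + P(G|II)·P(II) + P(G|III)·P(III) + P(G|IV)·P(IV) + P(G|V)·P(V) + P(G|VI)·P(VI)
      = 0.701·0.08 + 0.579·0.23 + 0.67·0.25 + 0.797·0.09 + 0.613·0.21 + 0.428·0.14
      = 0.05608 + 0.13317 + 0.1675 + 0.07173 + 0.12873 + 0.05992 = 0.61713

P(G) ≈ 0.6171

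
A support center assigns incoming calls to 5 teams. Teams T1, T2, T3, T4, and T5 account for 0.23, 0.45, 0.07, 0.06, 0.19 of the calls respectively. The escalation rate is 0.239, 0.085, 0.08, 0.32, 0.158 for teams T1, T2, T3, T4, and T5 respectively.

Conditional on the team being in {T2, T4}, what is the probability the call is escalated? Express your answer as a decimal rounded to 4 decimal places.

Let S = {T2, T4}.
P(S) = 0.45 + 0.06 = 0.51.
P(E ∩ S) = 0.085·0.45 + 0.32·0.06 = 0.03825 + 0.0192 = 0.05745.
P(E | S) = 0.05745 / 0.51 = 0.112647…

0.1126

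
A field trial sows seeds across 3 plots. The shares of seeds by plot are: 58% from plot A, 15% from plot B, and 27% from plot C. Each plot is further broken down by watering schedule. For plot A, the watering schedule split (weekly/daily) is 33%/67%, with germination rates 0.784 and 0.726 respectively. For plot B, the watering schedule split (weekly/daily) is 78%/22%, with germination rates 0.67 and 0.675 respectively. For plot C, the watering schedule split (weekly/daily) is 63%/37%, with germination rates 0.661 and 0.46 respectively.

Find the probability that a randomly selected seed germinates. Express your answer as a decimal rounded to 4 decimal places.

P(G|A) = 0.33·0.784 + 0.67·0.726 = 0.25872 + 0.48642 = 0.74514
P(G|B) = 0.78·0.67 + 0.22·0.675 = 0.5226 + 0.1485 = 0.6711
P(G|C) = 0.63·0.661 + 0.37·0.46 = 0.41643 + 0.1702 = 0.58663
By total probability over the outer partition,
P(G) = 0.58·0.74514 + 0.15·0.6711 + 0.27·0.58663
      = 0.4321812 + 0.100665 + 0.1583901 = 0.6912363

0.6912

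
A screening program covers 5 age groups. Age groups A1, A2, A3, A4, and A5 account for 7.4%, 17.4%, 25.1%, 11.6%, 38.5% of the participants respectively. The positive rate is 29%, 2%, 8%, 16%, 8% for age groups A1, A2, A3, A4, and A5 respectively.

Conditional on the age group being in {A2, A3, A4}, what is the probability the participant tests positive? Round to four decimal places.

Let S = {A2, A3, A4}.
P(S) = 0.174 + 0.251 + 0.116 = 0.541.
P(T ∩ S) = 0.02·0.174 + 0.08·0.251 + 0.16·0.116 = 0.00348 + 0.02008 + 0.01856 = 0.04212.
P(T | S) = 0.04212 / 0.541 = 0.077856…

0.0779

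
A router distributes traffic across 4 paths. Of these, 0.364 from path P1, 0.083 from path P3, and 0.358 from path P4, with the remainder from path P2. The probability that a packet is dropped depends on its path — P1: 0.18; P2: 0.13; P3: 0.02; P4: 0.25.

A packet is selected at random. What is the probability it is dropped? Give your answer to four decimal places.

P(P2) = 1 − (0.364 + 0.083 + 0.358) = 0.195.
Summing over the partition,
P(L) = P(L|P1)·P(P1) + P(L|P2)·P(P2) + P(L|P3)·P(P3) + P(L|P4)·P(P4)
      = 0.18·0.364 + 0.13·0.195 + 0.02·0.083 + 0.25·0.358
      = 0.06552 + 0.02535 + 0.00166 + 0.0895 = 0.18203

0.1820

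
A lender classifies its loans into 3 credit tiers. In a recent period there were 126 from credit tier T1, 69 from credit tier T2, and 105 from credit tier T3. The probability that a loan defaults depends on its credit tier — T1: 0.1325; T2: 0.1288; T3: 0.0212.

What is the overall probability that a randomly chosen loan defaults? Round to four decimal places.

P(D) ≈ 0.0927

Total: 126 + 69 + 105 = 300.
P(T1) = 126/300 = 0.42. P(T2) = 69/300 = 0.23. P(T3) = 105/300 = 0.35.
Summing over the partition,
P(D) = P(D|T1)·P(T1) + P(D|T2)·P(T2) + P(D|T3)·P(T3)
      = 0.1325·0.42 + 0.1288·0.23 + 0.0212·0.35
      = 0.05565 + 0.029624 + 0.00742 = 0.092694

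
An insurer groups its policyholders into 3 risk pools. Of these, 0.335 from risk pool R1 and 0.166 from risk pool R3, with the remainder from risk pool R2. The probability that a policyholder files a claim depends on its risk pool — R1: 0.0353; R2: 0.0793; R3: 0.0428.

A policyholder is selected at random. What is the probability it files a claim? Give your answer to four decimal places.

P(R2) = 1 − (0.335 + 0.166) = 0.499.
By the law of total probability,
P(C) = P(C|R1)·P(R1) + P(C|R2)·P(R2) + P(C|R3)·P(R3)
      = 0.0353·0.335 + 0.0793·0.499 + 0.0428·0.166
      = 0.0118255 + 0.0395707 + 0.0071048 = 0.058501

P(C) ≈ 0.0585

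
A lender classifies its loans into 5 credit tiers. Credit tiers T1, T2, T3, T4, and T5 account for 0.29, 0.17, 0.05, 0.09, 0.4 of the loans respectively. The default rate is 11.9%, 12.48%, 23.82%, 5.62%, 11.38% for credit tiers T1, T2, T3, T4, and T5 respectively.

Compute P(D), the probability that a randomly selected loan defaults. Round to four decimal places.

Summing over the partition,
P(D) = P(D|T1)·P(T1) + P(D|T2)·P(T2) + P(D|T3)·P(T3) + P(D|T4)·P(T4) + P(D|T5)·P(T5)
      = 0.119·0.29 + 0.1248·0.17 + 0.2382·0.05 + 0.0562·0.09 + 0.1138·0.4
      = 0.03451 + 0.021216 + 0.01191 + 0.005058 + 0.04552 = 0.118214

0.1182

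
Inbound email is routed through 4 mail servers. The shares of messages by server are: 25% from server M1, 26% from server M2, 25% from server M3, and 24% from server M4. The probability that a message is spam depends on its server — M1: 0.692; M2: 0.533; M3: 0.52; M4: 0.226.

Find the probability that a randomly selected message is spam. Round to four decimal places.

By the law of total probability,
P(S) = P(S|M1)·P(M1) + P(S|M2)·P(M2) + P(S|M3)·P(M3) + P(S|M4)·P(M4)
      = 0.692·0.25 + 0.533·0.26 + 0.52·0.25 + 0.226·0.24
      = 0.173 + 0.13858 + 0.13 + 0.05424 = 0.49582

0.4958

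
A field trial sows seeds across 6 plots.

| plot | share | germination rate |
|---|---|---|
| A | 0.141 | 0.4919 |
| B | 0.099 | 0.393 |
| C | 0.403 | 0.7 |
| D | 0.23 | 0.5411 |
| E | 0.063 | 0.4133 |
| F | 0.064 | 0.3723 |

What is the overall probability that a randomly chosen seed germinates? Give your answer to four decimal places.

P(G) = P(G|A)·P(A) + P(G|B)·P(B) + P(G|C)·P(C) + P(G|D)·P(D) + P(G|E)·P(E) + P(G|F)·P(F)
      = 0.4919·0.141 + 0.393·0.099 + 0.7·0.403 + 0.5411·0.23 + 0.4133·0.063 + 0.3723·0.064
      = 0.0693579 + 0.038907 + 0.2821 + 0.124453 + 0.0260379 + 0.0238272 = 0.564683

0.5647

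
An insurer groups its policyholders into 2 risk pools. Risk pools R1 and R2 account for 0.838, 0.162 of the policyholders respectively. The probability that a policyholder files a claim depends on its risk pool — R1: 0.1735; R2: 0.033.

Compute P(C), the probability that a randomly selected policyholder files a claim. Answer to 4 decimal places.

0.1507

P(C) = P(C|R1)·P(R1) + P(C|R2)·P(R2)
      = 0.1735·0.838 + 0.033·0.162
      = 0.145393 + 0.005346 = 0.150739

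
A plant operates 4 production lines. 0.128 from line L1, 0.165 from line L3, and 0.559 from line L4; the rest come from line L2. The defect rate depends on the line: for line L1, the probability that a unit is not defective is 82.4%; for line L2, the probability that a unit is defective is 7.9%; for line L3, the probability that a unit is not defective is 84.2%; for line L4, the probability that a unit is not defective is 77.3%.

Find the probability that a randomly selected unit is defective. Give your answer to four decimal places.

P(L2) = 1 − (0.128 + 0.165 + 0.559) = 0.148.
P(D|L1) = 1 − 0.824 = 0.176.
P(D|L3) = 1 − 0.842 = 0.158.
P(D|L4) = 1 − 0.773 = 0.227.
P(D) = P(D|L1)·P(L1) + P(D|L2)·P(L2) + P(D|L3)·P(L3) + P(D|L4)·P(L4)
      = 0.176·0.128 + 0.079·0.148 + 0.158·0.165 + 0.227·0.559
      = 0.022528 + 0.011692 + 0.02607 + 0.126893 = 0.187183

0.1872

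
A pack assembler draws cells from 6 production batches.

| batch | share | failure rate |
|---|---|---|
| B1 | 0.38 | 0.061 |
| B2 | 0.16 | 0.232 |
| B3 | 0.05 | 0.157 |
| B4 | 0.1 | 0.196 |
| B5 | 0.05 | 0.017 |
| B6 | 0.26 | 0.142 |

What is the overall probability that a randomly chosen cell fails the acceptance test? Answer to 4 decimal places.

By the law of total probability,
P(F) = P(F|B1)·P(B1) + P(F|B2)·P(B2) + P(F|B3)·P(B3) + P(F|B4)·P(B4) + P(F|B5)·P(B5) + P(F|B6)·P(B6)
      = 0.061·0.38 + 0.232·0.16 + 0.157·0.05 + 0.196·0.1 + 0.017·0.05 + 0.142·0.26
      = 0.02318 + 0.03712 + 0.00785 + 0.0196 + 0.00085 + 0.03692 = 0.12552

P(F) ≈ 0.1255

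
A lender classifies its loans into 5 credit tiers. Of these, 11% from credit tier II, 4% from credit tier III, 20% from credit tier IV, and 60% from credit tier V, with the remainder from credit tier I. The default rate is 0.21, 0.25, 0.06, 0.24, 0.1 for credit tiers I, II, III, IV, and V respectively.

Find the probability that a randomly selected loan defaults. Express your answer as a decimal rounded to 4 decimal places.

0.1484

P(I) = 1 − (0.11 + 0.04 + 0.2 + 0.6) = 0.05.
P(D) = P(D|I)·P(I) + P(D|II)·P(II) + P(D|III)·P(III) + P(D|IV)·P(IV) + P(D|V)·P(V)
      = 0.21·0.05 + 0.25·0.11 + 0.06·0.04 + 0.24·0.2 + 0.1·0.6
      = 0.0105 + 0.0275 + 0.0024 + 0.048 + 0.06 = 0.1484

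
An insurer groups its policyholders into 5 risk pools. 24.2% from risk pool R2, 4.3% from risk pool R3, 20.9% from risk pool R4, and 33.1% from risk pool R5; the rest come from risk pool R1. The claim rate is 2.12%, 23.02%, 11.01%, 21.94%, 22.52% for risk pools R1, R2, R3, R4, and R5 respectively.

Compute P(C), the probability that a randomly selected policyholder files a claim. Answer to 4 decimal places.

0.1845

P(R1) = 1 − (0.242 + 0.043 + 0.209 + 0.331) = 0.175.
P(C) = P(C|R1)·P(R1) + P(C|R2)·P(R2) + P(C|R3)·P(R3) + P(C|R4)·P(R4) + P(C|R5)·P(R5)
      = 0.0212·0.175 + 0.2302·0.242 + 0.1101·0.043 + 0.2194·0.209 + 0.2252·0.331
      = 0.00371 + 0.0557084 + 0.0047343 + 0.0458546 + 0.0745412 = 0.1845485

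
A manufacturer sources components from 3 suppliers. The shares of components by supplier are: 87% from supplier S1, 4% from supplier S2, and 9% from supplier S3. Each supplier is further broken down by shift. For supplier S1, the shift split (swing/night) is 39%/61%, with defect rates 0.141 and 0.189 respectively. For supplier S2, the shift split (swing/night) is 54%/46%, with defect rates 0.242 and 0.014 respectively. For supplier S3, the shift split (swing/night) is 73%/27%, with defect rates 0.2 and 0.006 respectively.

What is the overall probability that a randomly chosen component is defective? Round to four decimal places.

0.1669

P(D|S1) = 0.39·0.141 + 0.61·0.189 = 0.05499 + 0.11529 = 0.17028
P(D|S2) = 0.54·0.242 + 0.46·0.014 = 0.13068 + 0.00644 = 0.13712
P(D|S3) = 0.73·0.2 + 0.27·0.006 = 0.146 + 0.00162 = 0.14762
Then overall,
P(D) = 0.87·0.17028 + 0.04·0.13712 + 0.09·0.14762
      = 0.1481436 + 0.0054848 + 0.0132858 = 0.1669142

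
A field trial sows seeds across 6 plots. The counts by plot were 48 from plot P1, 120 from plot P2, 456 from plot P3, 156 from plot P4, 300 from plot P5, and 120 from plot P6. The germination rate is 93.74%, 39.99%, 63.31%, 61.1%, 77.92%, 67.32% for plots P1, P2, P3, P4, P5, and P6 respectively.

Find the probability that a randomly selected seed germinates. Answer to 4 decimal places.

P(G) ≈ 0.6596

Total: 48 + 120 + 456 + 156 + 300 + 120 = 1200.
P(P1) = 48/1200 = 0.04. P(P2) = 120/1200 = 0.1. P(P3) = 456/1200 = 0.38. P(P4) = 156/1200 = 0.13. P(P5) = 300/1200 = 0.25. P(P6) = 120/1200 = 0.1.
P(G) = P(G|P1)·P(P1) + P(G|P2)·P(P2) + P(G|P3)·P(P3) + P(G|P4)·P(P4) + P(G|P5)·P(P5) + P(G|P6)·P(P6)
      = 0.9374·0.04 + 0.3999·0.1 + 0.6331·0.38 + 0.611·0.13 + 0.7792·0.25 + 0.6732·0.1
      = 0.037496 + 0.03999 + 0.240578 + 0.07943 + 0.1948 + 0.06732 = 0.659614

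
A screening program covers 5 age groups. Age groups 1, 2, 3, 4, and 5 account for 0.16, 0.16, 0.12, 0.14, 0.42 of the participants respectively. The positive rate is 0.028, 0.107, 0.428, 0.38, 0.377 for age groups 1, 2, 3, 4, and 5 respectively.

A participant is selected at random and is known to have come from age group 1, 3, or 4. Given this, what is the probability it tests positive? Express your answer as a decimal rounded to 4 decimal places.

P(T|S) ≈ 0.2596

Let S = {1, 3, 4}.
P(S) = 0.16 + 0.12 + 0.14 = 0.42.
P(T ∩ S) = 0.028·0.16 + 0.428·0.12 + 0.38·0.14 = 0.00448 + 0.05136 + 0.0532 = 0.10904.
P(T | S) = 0.10904 / 0.42 = 0.259619…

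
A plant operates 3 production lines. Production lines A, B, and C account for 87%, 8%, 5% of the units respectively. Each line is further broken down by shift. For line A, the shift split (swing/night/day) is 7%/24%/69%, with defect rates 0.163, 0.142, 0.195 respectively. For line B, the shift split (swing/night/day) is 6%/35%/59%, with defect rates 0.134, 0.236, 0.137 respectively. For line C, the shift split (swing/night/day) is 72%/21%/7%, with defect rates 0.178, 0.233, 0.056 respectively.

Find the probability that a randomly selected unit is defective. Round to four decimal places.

P(D|A) = 0.07·0.163 + 0.24·0.142 + 0.69·0.195 = 0.01141 + 0.03408 + 0.13455 = 0.18004
P(D|B) = 0.06·0.134 + 0.35·0.236 + 0.59·0.137 = 0.00804 + 0.0826 + 0.08083 = 0.17147
P(D|C) = 0.72·0.178 + 0.21·0.233 + 0.07·0.056 = 0.12816 + 0.04893 + 0.00392 = 0.18101
Then overall,
P(D) = 0.87·0.18004 + 0.08·0.17147 + 0.05·0.18101
      = 0.1566348 + 0.0137176 + 0.0090505 = 0.1794029

P(D) ≈ 0.1794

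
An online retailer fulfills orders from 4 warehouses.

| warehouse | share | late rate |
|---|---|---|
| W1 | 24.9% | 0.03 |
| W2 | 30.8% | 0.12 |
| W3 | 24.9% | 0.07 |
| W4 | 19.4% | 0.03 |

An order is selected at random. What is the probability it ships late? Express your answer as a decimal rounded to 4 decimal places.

Using total probability over the partition,
P(L) = P(L|W1)·P(W1) + P(L|W2)·P(W2) + P(L|W3)·P(W3) + P(L|W4)·P(W4)
      = 0.03·0.249 + 0.12·0.308 + 0.07·0.249 + 0.03·0.194
      = 0.00747 + 0.03696 + 0.01743 + 0.00582 = 0.06768

0.0677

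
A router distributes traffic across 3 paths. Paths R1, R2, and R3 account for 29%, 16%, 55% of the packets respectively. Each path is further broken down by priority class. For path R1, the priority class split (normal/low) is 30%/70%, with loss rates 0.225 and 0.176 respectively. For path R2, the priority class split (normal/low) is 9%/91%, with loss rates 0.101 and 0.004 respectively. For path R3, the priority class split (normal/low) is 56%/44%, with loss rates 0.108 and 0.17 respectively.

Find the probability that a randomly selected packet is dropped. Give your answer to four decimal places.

P(L|R1) = 0.3·0.225 + 0.7·0.176 = 0.0675 + 0.1232 = 0.1907
P(L|R2) = 0.09·0.101 + 0.91·0.004 = 0.00909 + 0.00364 = 0.01273
P(L|R3) = 0.56·0.108 + 0.44·0.17 = 0.06048 + 0.0748 = 0.13528
By total probability over the outer partition,
P(L) = 0.29·0.1907 + 0.16·0.01273 + 0.55·0.13528
      = 0.055303 + 0.0020368 + 0.074404 = 0.1317438

0.1317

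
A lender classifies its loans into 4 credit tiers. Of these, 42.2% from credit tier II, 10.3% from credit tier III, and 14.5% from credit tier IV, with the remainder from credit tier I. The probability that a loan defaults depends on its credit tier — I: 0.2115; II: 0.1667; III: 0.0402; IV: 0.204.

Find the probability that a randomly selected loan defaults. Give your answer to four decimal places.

P(I) = 1 − (0.422 + 0.103 + 0.145) = 0.33.
Using total probability over the partition,
P(D) = P(D|I)·P(I) + P(D|II)·P(II) + P(D|III)·P(III) + P(D|IV)·P(IV)
      = 0.2115·0.33 + 0.1667·0.422 + 0.0402·0.103 + 0.204·0.145
      = 0.069795 + 0.0703474 + 0.0041406 + 0.02958 = 0.173863

0.1739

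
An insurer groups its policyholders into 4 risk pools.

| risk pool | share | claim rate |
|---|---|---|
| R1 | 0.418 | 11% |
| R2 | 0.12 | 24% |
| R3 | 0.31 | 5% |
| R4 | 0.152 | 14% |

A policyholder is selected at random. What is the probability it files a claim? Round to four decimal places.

0.1116

By the law of total probability,
P(C) = P(C|R1)·P(R1) + P(C|R2)·P(R2) + P(C|R3)·P(R3) + P(C|R4)·P(R4)
      = 0.11·0.418 + 0.24·0.12 + 0.05·0.31 + 0.14·0.152
      = 0.04598 + 0.0288 + 0.0155 + 0.02128 = 0.11156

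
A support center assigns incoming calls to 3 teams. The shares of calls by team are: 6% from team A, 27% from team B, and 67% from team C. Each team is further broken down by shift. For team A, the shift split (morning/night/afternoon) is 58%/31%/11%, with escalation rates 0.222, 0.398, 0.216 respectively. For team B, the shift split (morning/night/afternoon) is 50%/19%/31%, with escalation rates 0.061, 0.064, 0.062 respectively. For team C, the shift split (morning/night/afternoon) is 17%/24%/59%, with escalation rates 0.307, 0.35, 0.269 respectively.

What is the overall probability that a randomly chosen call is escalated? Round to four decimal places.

P(E) ≈ 0.2308

P(E|A) = 0.58·0.222 + 0.31·0.398 + 0.11·0.216 = 0.12876 + 0.12338 + 0.02376 = 0.2759
P(E|B) = 0.5·0.061 + 0.19·0.064 + 0.31·0.062 = 0.0305 + 0.01216 + 0.01922 = 0.06188
P(E|C) = 0.17·0.307 + 0.24·0.35 + 0.59·0.269 = 0.05219 + 0.084 + 0.15871 = 0.2949
By total probability over the outer partition,
P(E) = 0.06·0.2759 + 0.27·0.06188 + 0.67·0.2949
      = 0.016554 + 0.0167076 + 0.197583 = 0.2308446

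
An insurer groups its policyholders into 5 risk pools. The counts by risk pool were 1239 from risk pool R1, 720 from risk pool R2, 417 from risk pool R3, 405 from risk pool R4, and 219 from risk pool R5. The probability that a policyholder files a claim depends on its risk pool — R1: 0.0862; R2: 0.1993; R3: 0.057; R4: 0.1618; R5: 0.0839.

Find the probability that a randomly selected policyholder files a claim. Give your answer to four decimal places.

0.1193

Total: 1239 + 720 + 417 + 405 + 219 = 3000.
P(R1) = 1239/3000 = 0.413. P(R2) = 720/3000 = 0.24. P(R3) = 417/3000 = 0.139. P(R4) = 405/3000 = 0.135. P(R5) = 219/3000 = 0.073.
P(C) = P(C|R1)·P(R1) + P(C|R2)·P(R2) + P(C|R3)·P(R3) + P(C|R4)·P(R4) + P(C|R5)·P(R5)
      = 0.0862·0.413 + 0.1993·0.24 + 0.057·0.139 + 0.1618·0.135 + 0.0839·0.073
      = 0.0356006 + 0.047832 + 0.007923 + 0.021843 + 0.0061247 = 0.1193233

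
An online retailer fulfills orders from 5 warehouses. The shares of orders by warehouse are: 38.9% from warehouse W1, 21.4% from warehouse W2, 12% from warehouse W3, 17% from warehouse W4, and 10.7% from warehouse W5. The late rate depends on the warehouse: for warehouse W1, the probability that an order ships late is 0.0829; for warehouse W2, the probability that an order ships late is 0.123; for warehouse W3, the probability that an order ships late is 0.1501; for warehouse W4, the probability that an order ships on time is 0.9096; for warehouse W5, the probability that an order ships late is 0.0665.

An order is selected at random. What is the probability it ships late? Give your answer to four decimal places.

P(L|W4) = 1 − 0.9096 = 0.0904.
Summing over the partition,
P(L) = P(L|W1)·P(W1) + P(L|W2)·P(W2) + P(L|W3)·P(W3) + P(L|W4)·P(W4) + P(L|W5)·P(W5)
      = 0.0829·0.389 + 0.123·0.214 + 0.1501·0.12 + 0.0904·0.17 + 0.0665·0.107
      = 0.0322481 + 0.026322 + 0.018012 + 0.015368 + 0.0071155 = 0.0990656

P(L) ≈ 0.0991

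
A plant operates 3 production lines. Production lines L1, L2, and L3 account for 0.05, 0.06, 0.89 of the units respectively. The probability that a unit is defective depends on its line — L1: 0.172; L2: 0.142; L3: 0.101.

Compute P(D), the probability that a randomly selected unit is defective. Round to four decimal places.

0.1070

P(D) = P(D|L1)·P(L1) + P(D|L2)·P(L2) + P(D|L3)·P(L3)
      = 0.172·0.05 + 0.142·0.06 + 0.101·0.89
      = 0.0086 + 0.00852 + 0.08989 = 0.10701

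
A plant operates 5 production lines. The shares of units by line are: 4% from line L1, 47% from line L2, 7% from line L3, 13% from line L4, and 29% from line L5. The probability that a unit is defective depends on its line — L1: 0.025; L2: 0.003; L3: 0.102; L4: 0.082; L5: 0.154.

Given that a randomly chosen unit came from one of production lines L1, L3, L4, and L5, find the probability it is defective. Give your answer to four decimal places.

P(D|S) ≈ 0.1197

Let S = {L1, L3, L4, L5}.
P(S) = 0.04 + 0.07 + 0.13 + 0.29 = 0.53.
P(D ∩ S) = 0.025·0.04 + 0.102·0.07 + 0.082·0.13 + 0.154·0.29 = 0.001 + 0.00714 + 0.01066 + 0.04466 = 0.06346.
P(D | S) = 0.06346 / 0.53 = 0.119736…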